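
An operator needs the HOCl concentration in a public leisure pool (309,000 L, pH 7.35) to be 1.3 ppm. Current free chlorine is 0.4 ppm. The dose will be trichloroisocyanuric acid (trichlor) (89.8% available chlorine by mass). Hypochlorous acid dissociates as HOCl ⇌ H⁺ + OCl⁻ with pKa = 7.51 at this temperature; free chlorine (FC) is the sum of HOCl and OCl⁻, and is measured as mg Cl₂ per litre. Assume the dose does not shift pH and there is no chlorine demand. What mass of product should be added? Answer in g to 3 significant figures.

619 g

[OCl⁻]/[HOCl] = 10^(pH − pKa) = 10^(7.35 − 7.51) = 0.6918; fraction as HOCl = 1/(1 + 0.6918) = 0.5911.
Free chlorine required for 1.3 ppm HOCl: 1.3 / 0.5911 = 2.199 ppm.
FC to add: 2.199 − 0.4 = 1.799 mg/L as Cl₂.
Cl₂ equivalent: 1.799 mg/L × 309,000 L = 556 g.
Product at 89.8% available Cl: 556 / 0.898 = 619.2 g.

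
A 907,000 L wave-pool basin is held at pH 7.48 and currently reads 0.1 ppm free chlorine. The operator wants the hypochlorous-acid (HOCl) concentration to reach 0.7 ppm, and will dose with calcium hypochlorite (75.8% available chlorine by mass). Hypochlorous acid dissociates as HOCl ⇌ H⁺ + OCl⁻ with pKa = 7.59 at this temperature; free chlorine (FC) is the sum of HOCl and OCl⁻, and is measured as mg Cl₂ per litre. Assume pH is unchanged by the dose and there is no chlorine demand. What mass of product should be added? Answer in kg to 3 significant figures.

[OCl⁻]/[HOCl] = 10^(pH − pKa) = 10^(7.48 − 7.59) = 0.7762; fraction as HOCl = 1/(1 + 0.7762) = 0.563.
Free chlorine required for 0.7 ppm HOCl: 0.7 / 0.563 = 1.243 ppm.
FC to add: 1.243 − 0.1 = 1.143 mg/L as Cl₂.
Cl₂ equivalent: 1.143 mg/L × 907,000 L = 1037 g.
Product at 75.8% available Cl: 1037 / 0.758 = 1368 g.

1.37 kg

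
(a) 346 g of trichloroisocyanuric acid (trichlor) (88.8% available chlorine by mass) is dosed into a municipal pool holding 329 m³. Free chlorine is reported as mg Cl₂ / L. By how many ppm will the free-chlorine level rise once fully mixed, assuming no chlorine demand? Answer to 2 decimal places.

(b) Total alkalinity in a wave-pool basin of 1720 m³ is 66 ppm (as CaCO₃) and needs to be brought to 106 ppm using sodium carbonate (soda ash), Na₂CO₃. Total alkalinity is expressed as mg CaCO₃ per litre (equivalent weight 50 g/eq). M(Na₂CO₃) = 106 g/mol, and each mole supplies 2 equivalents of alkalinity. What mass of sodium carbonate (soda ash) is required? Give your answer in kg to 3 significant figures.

(a) Volume: 329 m³ = 329,000 L.
(a) Available chlorine delivered: 346 g × 0.888 = 307.2 g as Cl₂.
(a) Concentration rise: 307.2 g / 329,000 L = 0.9339 mg/L = 0.93 ppm.

(b) Volume: 1720 m³ = 1,720,000 L.
(b) Alkalinity to add: (106 − 66) = 40 mg/L as CaCO₃ × 1,720,000 L = 68,800 g as CaCO₃.
(b) Equivalents: 68,800 g ÷ 50 g/eq = 1376 eq.
(b) Each mole of Na₂CO₃ supplies 2 eq, so 1376 / 2 = 688 mol.
(b) Mass: 688 mol × 106 g/mol = 72,930 g.

(a) 0.93 ppm; (b) 72.9 kg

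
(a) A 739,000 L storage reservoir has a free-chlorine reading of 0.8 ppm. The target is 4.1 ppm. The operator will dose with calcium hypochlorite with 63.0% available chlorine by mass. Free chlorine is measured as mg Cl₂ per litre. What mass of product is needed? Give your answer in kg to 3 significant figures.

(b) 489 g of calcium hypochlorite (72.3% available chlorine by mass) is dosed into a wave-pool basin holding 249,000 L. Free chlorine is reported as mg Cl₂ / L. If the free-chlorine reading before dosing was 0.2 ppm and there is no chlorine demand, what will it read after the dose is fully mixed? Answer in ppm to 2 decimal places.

(a) 3.87 kg; (b) 1.62 ppm

(a) Chlorine deficit: 4.1 − 0.8 = 3.3 ppm = 3.3 mg/L as Cl₂.
(a) Cl₂ equivalent needed: 3.3 mg/L × 739,000 L = 2,439,000 mg = 2439 g.
(a) Product at 63.0% available chlorine: 2439 / 0.63 = 3871 g.

(b) Available chlorine delivered: 489 g × 0.723 = 353.5 g as Cl₂.
(b) Concentration rise: 353.5 g / 249,000 L = 1.42 mg/L = 1.42 ppm.
(b) Final FC: 0.2 + 1.42 = 1.62 ppm.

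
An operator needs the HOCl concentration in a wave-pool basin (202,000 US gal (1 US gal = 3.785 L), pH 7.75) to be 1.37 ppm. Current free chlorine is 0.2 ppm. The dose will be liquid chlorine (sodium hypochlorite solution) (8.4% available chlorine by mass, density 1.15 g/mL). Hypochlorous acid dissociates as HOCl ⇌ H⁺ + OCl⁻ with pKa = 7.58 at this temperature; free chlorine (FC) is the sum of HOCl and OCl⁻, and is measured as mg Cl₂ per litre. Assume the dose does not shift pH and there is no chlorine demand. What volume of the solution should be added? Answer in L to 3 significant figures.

Volume: 202,000 US gal × 3.785 L/gal = 764,570 L.
[OCl⁻]/[HOCl] = 10^(pH − pKa) = 10^(7.75 − 7.58) = 1.479; fraction as HOCl = 1/(1 + 1.479) = 0.4034.
Free chlorine required for 1.37 ppm HOCl: 1.37 / 0.4034 = 3.396 ppm.
FC to add: 3.396 − 0.2 = 3.196 mg/L as Cl₂.
Cl₂ equivalent: 3.196 mg/L × 764,570 L = 2444 g.
Product at 8.4% available Cl: 2444 / 0.084 = 29,090 g.
Volume: 29,090 g ÷ 1.15 g/mL = 25,300 mL.

25.3 L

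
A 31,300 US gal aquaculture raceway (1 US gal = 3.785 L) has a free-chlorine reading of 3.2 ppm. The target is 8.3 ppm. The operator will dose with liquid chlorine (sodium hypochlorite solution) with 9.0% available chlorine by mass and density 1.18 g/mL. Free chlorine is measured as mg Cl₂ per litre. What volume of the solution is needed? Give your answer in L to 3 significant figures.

Volume: 31,300 US gal × 3.785 L/gal = 118,470 L.
Chlorine deficit: 8.3 − 3.2 = 5.1 ppm = 5.1 mg/L as Cl₂.
Cl₂ equivalent needed: 5.1 mg/L × 118,470 L = 604,200 mg = 604.2 g.
Product at 9.0% available chlorine: 604.2 / 0.09 = 6713 g.
Volume at density 1.18 g/mL: 6713 g ÷ 1.18 g/mL = 5689 mL.

5.69 L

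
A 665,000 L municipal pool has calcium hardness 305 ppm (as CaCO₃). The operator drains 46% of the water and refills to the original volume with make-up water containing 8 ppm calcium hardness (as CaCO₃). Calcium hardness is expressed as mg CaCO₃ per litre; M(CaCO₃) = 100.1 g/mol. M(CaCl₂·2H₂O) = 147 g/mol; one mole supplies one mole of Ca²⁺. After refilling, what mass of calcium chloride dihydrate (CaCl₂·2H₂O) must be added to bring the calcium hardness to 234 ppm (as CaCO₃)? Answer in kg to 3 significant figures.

64.1 kg

After draining 46% and refilling: 305 × 0.54 + 8 × 0.46 = 168.38 ppm.
Deficit to target: 234 − 168.38 = 65.62 mg/L.
As CaCO₃: 65.62 mg/L × 665,000 L = 43,640 g; ÷ 100.1 = 435.9 mol Ca²⁺.
Mass: 435.9 × 147 = 64,080 g.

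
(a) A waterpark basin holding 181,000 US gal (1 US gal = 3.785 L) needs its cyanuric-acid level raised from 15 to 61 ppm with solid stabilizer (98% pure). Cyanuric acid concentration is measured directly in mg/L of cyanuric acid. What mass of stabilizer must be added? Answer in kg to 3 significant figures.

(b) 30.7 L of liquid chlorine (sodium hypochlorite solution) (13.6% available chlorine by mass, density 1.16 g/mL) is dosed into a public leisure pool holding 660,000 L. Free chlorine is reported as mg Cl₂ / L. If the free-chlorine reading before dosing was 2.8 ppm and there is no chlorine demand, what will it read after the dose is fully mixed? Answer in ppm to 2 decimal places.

(a) Volume: 181,000 US gal × 3.785 L/gal = 685,085 L.
(a) CYA to add: (61 − 15) = 46 mg/L × 685,085 L = 31,510 g cyanuric acid.
(a) At 98% purity: 31,510 / 0.98 = 32,160 g product.

(b) Mass of solution: 30.7 L × 1000 mL/L × 1.16 g/mL = 35,610 g.
(b) Available chlorine delivered: 35,610 g × 0.136 = 4843 g as Cl₂.
(b) Concentration rise: 4843 g / 660,000 L = 7.338 mg/L = 7.34 ppm.
(b) Final FC: 2.8 + 7.34 = 10.14 ppm.

(a) 32.2 kg; (b) 10.14 ppm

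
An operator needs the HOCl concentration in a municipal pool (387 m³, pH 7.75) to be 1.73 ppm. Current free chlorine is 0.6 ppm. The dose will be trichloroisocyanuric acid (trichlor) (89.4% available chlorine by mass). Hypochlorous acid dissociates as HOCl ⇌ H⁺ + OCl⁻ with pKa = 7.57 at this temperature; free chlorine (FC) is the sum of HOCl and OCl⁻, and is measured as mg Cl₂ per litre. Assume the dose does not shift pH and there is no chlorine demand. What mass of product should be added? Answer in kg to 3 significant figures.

Volume: 387 m³ = 387,000 L.
[OCl⁻]/[HOCl] = 10^(pH − pKa) = 10^(7.75 − 7.57) = 1.514; fraction as HOCl = 1/(1 + 1.514) = 0.3978.
Free chlorine required for 1.73 ppm HOCl: 1.73 / 0.3978 = 4.348 ppm.
FC to add: 4.348 − 0.6 = 3.748 mg/L as Cl₂.
Cl₂ equivalent: 3.748 mg/L × 387,000 L = 1451 g.
Product at 89.4% available Cl: 1451 / 0.894 = 1623 g.

1.62 kg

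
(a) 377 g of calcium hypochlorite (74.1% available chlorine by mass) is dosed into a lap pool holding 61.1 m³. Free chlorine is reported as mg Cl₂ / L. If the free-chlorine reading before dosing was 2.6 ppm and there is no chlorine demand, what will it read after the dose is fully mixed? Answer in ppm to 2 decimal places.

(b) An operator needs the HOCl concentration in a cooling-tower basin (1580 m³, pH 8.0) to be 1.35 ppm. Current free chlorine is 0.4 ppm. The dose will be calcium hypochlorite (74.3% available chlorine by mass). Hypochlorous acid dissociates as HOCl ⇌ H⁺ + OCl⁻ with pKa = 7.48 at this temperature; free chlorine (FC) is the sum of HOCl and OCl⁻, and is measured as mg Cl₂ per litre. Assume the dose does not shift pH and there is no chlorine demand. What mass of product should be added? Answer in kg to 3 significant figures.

(a) Volume: 61.1 m³ = 61,100 L.
(a) Available chlorine delivered: 377 g × 0.741 = 279.4 g as Cl₂.
(a) Concentration rise: 279.4 g / 61,100 L = 4.572 mg/L = 4.57 ppm.
(a) Final FC: 2.6 + 4.57 = 7.17 ppm.

(b) Volume: 1580 m³ = 1,580,000 L.
(b) [OCl⁻]/[HOCl] = 10^(pH − pKa) = 10^(8.0 − 7.48) = 3.311; fraction as HOCl = 1/(1 + 3.311) = 0.2319.
(b) Free chlorine required for 1.35 ppm HOCl: 1.35 / 0.2319 = 5.82 ppm.
(b) FC to add: 5.82 − 0.4 = 5.42 mg/L as Cl₂.
(b) Cl₂ equivalent: 5.42 mg/L × 1,580,000 L = 8564 g.
(b) Product at 74.3% available Cl: 8564 / 0.743 = 11,530 g.

(a) 7.17 ppm; (b) 11.5 kg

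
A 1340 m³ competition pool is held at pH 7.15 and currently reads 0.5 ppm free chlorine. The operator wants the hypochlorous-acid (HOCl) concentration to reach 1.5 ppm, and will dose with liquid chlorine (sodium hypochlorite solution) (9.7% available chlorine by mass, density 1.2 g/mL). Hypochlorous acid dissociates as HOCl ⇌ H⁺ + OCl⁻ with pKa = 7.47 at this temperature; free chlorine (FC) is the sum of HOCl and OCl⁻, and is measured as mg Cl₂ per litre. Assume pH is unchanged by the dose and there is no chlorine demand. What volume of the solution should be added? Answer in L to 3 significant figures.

Volume: 1340 m³ = 1,340,000 L.
[OCl⁻]/[HOCl] = 10^(pH − pKa) = 10^(7.15 − 7.47) = 0.4786; fraction as HOCl = 1/(1 + 0.4786) = 0.6763.
Free chlorine required for 1.5 ppm HOCl: 1.5 / 0.6763 = 2.218 ppm.
FC to add: 2.218 − 0.5 = 1.718 mg/L as Cl₂.
Cl₂ equivalent: 1.718 mg/L × 1,340,000 L = 2302 g.
Product at 9.7% available Cl: 2302 / 0.097 = 23,730 g.
Volume: 23,730 g ÷ 1.2 g/mL = 19,780 mL.

19.8 L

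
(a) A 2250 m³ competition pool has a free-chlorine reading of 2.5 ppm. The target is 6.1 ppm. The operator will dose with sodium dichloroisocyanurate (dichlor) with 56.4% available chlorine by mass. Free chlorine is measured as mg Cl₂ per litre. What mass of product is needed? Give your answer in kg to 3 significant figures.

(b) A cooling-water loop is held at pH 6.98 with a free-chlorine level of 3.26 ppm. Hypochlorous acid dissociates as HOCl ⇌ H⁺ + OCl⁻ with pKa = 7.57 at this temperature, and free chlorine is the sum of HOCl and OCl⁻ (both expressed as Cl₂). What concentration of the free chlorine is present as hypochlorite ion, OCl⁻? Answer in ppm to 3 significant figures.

(a) Volume: 2250 m³ = 2,250,000 L.
(a) Chlorine deficit: 6.1 − 2.5 = 3.6 ppm = 3.6 mg/L as Cl₂.
(a) Cl₂ equivalent needed: 3.6 mg/L × 2,250,000 L = 8,100,000 mg = 8100 g.
(a) Product at 56.4% available chlorine: 8100 / 0.564 = 14,360 g.

(b) [OCl⁻]/[HOCl] = 10^(pH − pKa) = 10^(6.98 − 7.57) = 10^-0.59 = 0.257.
(b) Fraction as HOCl = 1 / (1 + 0.257) = 0.7955.
(b) OCl⁻ = (1 − 0.7955) × 3.26 ppm = 0.6666 ppm.

(a) 14.4 kg; (b) 0.667 ppm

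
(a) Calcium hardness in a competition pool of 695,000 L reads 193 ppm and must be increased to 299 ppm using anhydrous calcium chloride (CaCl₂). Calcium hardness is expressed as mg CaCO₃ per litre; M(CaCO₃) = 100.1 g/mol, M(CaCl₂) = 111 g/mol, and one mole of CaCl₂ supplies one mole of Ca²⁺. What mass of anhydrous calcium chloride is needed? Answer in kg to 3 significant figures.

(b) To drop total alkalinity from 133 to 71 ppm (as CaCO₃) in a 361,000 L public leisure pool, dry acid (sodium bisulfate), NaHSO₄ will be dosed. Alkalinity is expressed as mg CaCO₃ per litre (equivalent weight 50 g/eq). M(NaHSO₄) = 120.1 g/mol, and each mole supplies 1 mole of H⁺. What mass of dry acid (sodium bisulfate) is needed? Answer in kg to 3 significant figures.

(a) 81.7 kg; (b) 53.8 kg

(a) Hardness to add: (299 − 193) = 106 mg/L as CaCO₃ × 695,000 L = 73,670 g as CaCO₃.
(a) Moles of Ca²⁺ (1 mol Ca²⁺ ≡ 1 mol CaCO₃): 73,670 / 100.1 g/mol = 736 mol.
(a) Mass of CaCl₂: 736 × 111 = 81,690 g.

(b) Alkalinity to neutralize: (133 − 71) = 62 mg/L as CaCO₃ × 361,000 L = 22,380 g as CaCO₃.
(b) Equivalents of H⁺ required: 22,380 ÷ 50 g/eq = 447.6 eq = 447.6 mol NaHSO₄.
(b) Mass of NaHSO₄: 447.6 × 120.1 = 53,760 g.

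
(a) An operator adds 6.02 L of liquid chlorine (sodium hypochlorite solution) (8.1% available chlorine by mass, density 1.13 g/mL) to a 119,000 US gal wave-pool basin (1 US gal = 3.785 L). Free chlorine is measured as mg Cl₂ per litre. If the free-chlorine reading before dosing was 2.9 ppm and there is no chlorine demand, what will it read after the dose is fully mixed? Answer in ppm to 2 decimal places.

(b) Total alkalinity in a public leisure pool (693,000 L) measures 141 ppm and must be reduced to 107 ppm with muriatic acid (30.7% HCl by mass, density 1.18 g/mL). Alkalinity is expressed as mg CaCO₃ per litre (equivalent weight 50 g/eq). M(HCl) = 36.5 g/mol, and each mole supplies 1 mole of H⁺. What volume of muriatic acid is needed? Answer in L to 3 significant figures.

(a) 4.12 ppm; (b) 47.5 L

(a) Volume: 119,000 US gal × 3.785 L/gal = 450,415 L.
(a) Mass of solution: 6.02 L × 1000 mL/L × 1.13 g/mL = 6803 g.
(a) Available chlorine delivered: 6803 g × 0.081 = 551 g as Cl₂.
(a) Concentration rise: 551 g / 450,415 L = 1.223 mg/L = 1.22 ppm.
(a) Final FC: 2.9 + 1.22 = 4.12 ppm.

(b) Alkalinity to neutralize: (141 − 107) = 34 mg/L as CaCO₃ × 693,000 L = 23,560 g as CaCO₃.
(b) Equivalents of H⁺ required: 23,560 ÷ 50 g/eq = 471.2 eq = 471.2 mol HCl.
(b) Mass of HCl: 471.2 × 36.5 = 17,200 g.
(b) Mass of 30.7% solution: 17,200 / 0.307 = 56,030 g.
(b) Volume: 56,030 g ÷ 1.18 g/mL = 47,480 mL.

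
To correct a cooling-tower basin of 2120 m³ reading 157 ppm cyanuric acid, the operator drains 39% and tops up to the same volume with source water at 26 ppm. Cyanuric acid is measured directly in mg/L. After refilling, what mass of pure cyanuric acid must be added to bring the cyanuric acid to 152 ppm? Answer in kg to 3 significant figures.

97.7 kg

Volume: 2120 m³ = 2,120,000 L.
After draining 39% and refilling: 157 × 0.61 + 26 × 0.39 = 105.91 ppm.
Deficit to target: 152 − 105.91 = 46.09 mg/L.
Mass: 46.09 mg/L × 2,120,000 L = 97,710 g cyanuric acid.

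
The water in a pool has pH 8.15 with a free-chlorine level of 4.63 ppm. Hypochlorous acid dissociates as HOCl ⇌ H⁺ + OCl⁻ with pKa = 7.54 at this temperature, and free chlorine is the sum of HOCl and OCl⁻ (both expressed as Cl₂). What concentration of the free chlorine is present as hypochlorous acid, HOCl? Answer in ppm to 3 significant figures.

[OCl⁻]/[HOCl] = 10^(pH − pKa) = 10^(8.15 − 7.54) = 10^0.61 = 4.074.
Fraction as HOCl = 1 / (1 + 4.074) = 0.1971.
HOCl = 0.1971 × 4.63 ppm = 0.9125 ppm.

0.913 ppm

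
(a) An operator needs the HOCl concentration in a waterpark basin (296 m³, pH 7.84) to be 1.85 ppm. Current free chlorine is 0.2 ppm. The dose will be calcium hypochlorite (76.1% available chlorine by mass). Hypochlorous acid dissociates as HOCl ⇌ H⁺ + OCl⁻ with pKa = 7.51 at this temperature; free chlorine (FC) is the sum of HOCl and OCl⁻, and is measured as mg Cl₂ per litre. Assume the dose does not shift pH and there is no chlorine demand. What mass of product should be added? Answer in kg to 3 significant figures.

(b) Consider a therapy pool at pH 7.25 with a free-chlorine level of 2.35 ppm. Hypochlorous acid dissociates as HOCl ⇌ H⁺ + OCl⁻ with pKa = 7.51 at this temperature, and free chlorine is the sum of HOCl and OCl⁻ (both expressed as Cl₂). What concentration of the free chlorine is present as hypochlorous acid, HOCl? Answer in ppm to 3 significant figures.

(a) 2.18 kg; (b) 1.52 ppm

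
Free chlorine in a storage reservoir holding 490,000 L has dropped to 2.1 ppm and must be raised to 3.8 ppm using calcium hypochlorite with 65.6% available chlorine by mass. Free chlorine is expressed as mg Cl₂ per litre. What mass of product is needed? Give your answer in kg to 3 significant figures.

1.27 kg

Chlorine deficit: 3.8 − 2.1 = 1.7 ppm = 1.7 mg/L as Cl₂.
Cl₂ equivalent needed: 1.7 mg/L × 490,000 L = 833,000 mg = 833 g.
Product at 65.6% available chlorine: 833 / 0.656 = 1270 g.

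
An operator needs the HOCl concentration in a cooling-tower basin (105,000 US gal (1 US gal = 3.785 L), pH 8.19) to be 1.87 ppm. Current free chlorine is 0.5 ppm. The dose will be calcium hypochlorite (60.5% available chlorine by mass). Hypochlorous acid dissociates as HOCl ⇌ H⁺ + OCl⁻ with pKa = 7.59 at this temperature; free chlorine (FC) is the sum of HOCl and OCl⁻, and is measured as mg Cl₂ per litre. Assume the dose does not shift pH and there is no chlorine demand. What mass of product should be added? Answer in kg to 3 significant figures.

Volume: 105,000 US gal × 3.785 L/gal = 397,425 L.
[OCl⁻]/[HOCl] = 10^(pH − pKa) = 10^(8.19 − 7.59) = 3.981; fraction as HOCl = 1/(1 + 3.981) = 0.2008.
Free chlorine required for 1.87 ppm HOCl: 1.87 / 0.2008 = 9.315 ppm.
FC to add: 9.315 − 0.5 = 8.815 mg/L as Cl₂.
Cl₂ equivalent: 8.815 mg/L × 397,425 L = 3503 g.
Product at 60.5% available Cl: 3503 / 0.605 = 5790 g.

5.79 kg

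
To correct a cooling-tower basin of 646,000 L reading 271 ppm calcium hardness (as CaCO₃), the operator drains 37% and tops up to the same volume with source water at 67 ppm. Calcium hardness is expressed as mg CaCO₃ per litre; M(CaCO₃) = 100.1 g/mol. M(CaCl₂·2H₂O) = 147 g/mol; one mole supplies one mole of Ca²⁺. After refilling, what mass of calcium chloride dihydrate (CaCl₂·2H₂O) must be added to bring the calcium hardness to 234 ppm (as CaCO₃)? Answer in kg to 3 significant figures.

After draining 37% and refilling: 271 × 0.63 + 67 × 0.37 = 195.52 ppm.
Deficit to target: 234 − 195.52 = 38.48 mg/L.
As CaCO₃: 38.48 mg/L × 646,000 L = 24,860 g; ÷ 100.1 = 248.3 mol Ca²⁺.
Mass: 248.3 × 147 = 36,500 g.

36.5 kg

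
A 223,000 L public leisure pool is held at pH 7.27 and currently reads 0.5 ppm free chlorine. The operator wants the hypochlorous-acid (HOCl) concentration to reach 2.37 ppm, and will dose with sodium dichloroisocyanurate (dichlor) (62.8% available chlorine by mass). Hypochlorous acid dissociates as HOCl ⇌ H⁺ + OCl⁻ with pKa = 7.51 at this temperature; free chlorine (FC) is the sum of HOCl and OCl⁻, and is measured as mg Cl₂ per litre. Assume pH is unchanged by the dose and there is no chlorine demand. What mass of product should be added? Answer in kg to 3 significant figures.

1.15 kg

[OCl⁻]/[HOCl] = 10^(pH − pKa) = 10^(7.27 − 7.51) = 0.5754; fraction as HOCl = 1/(1 + 0.5754) = 0.6347.
Free chlorine required for 2.37 ppm HOCl: 2.37 / 0.6347 = 3.734 ppm.
FC to add: 3.734 − 0.5 = 3.234 mg/L as Cl₂.
Cl₂ equivalent: 3.234 mg/L × 223,000 L = 721.1 g.
Product at 62.8% available Cl: 721.1 / 0.628 = 1148 g.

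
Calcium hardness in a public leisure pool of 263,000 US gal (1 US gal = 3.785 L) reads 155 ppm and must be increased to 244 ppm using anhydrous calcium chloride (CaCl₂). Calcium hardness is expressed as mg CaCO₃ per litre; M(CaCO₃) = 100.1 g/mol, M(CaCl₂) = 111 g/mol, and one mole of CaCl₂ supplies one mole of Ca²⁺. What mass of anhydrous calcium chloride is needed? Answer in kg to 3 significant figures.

98.2 kg

Volume: 263,000 US gal × 3.785 L/gal = 995,455 L.
Hardness to add: (244 − 155) = 89 mg/L as CaCO₃ × 995,455 L = 88,600 g as CaCO₃.
Moles of Ca²⁺ (1 mol Ca²⁺ ≡ 1 mol CaCO₃): 88,600 / 100.1 g/mol = 885.1 mol.
Mass of CaCl₂: 885.1 × 111 = 98,240 g.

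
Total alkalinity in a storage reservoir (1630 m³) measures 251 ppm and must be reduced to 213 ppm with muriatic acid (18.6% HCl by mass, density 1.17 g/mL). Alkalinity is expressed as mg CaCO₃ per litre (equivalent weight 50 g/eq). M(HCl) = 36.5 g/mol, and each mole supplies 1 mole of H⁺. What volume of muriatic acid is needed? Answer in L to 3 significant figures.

208 L

Volume: 1630 m³ = 1,630,000 L.
Alkalinity to neutralize: (251 − 213) = 38 mg/L as CaCO₃ × 1,630,000 L = 61,940 g as CaCO₃.
Equivalents of H⁺ required: 61,940 ÷ 50 g/eq = 1239 eq = 1239 mol HCl.
Mass of HCl: 1239 × 36.5 = 45,220 g.
Mass of 18.6% solution: 45,220 / 0.186 = 243,100 g.
Volume: 243,100 g ÷ 1.17 g/mL = 207,800 mL.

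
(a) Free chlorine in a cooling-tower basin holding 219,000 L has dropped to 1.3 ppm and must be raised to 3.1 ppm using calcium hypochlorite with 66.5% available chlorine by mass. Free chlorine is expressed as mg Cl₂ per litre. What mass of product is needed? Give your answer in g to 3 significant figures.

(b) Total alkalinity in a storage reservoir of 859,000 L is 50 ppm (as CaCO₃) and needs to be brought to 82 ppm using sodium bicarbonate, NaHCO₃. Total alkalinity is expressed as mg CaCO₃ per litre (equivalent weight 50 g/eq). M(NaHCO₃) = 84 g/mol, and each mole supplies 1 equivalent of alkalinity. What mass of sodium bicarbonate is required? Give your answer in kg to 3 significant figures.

(a) Chlorine deficit: 3.1 − 1.3 = 1.8 ppm = 1.8 mg/L as Cl₂.
(a) Cl₂ equivalent needed: 1.8 mg/L × 219,000 L = 394,200 mg = 394.2 g.
(a) Product at 66.5% available chlorine: 394.2 / 0.665 = 592.8 g.

(b) Alkalinity to add: (82 − 50) = 32 mg/L as CaCO₃ × 859,000 L = 27,490 g as CaCO₃.
(b) Equivalents: 27,490 g ÷ 50 g/eq = 549.8 eq.
(b) NaHCO₃ supplies 1 eq per mole → 549.8 mol.
(b) Mass: 549.8 mol × 84 g/mol = 46,180 g.

(a) 593 g; (b) 46.2 kg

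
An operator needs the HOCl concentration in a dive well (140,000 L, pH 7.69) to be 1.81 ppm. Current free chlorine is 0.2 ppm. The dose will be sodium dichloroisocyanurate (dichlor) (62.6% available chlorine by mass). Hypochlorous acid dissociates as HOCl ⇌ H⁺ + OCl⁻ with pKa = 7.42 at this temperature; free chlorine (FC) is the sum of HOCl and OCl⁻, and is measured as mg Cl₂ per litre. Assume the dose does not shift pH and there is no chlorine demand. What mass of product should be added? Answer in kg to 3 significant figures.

[OCl⁻]/[HOCl] = 10^(pH − pKa) = 10^(7.69 − 7.42) = 1.862; fraction as HOCl = 1/(1 + 1.862) = 0.3494.
Free chlorine required for 1.81 ppm HOCl: 1.81 / 0.3494 = 5.18 ppm.
FC to add: 5.18 − 0.2 = 4.98 mg/L as Cl₂.
Cl₂ equivalent: 4.98 mg/L × 140,000 L = 697.3 g.
Product at 62.6% available Cl: 697.3 / 0.626 = 1114 g.

1.11 kg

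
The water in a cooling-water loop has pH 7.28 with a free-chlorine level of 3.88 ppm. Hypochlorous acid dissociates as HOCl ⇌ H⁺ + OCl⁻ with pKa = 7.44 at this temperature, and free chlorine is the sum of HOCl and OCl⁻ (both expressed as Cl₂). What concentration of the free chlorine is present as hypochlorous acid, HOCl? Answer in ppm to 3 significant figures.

2.29 ppm

[OCl⁻]/[HOCl] = 10^(pH − pKa) = 10^(7.28 − 7.44) = 10^-0.16 = 0.6918.
Fraction as HOCl = 1 / (1 + 0.6918) = 0.5911.
HOCl = 0.5911 × 3.88 ppm = 2.293 ppm.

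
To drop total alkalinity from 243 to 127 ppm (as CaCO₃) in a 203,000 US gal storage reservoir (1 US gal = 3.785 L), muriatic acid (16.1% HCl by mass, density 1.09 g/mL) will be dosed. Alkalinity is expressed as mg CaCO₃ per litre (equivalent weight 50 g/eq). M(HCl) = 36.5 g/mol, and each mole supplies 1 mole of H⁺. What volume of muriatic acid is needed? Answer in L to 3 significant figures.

Volume: 203,000 US gal × 3.785 L/gal = 768,355 L.
Alkalinity to neutralize: (243 − 127) = 116 mg/L as CaCO₃ × 768,355 L = 89,130 g as CaCO₃.
Equivalents of H⁺ required: 89,130 ÷ 50 g/eq = 1783 eq = 1783 mol HCl.
Mass of HCl: 1783 × 36.5 = 65,060 g.
Mass of 16.1% solution: 65,060 / 0.161 = 404,100 g.
Volume: 404,100 g ÷ 1.09 g/mL = 370,800 mL.

371 L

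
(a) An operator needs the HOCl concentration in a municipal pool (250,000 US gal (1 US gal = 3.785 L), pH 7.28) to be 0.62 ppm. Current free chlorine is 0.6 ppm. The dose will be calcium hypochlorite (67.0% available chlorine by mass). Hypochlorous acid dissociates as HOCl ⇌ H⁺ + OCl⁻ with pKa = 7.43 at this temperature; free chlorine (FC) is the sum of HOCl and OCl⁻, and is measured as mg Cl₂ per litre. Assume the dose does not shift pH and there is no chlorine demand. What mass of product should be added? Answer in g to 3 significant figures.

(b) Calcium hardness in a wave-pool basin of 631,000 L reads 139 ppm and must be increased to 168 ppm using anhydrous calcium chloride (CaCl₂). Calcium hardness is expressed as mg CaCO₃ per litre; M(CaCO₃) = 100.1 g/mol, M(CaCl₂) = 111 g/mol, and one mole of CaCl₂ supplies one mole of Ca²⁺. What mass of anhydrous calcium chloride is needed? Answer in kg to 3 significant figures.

(a) Volume: 250,000 US gal × 3.785 L/gal = 946,250 L.
(a) [OCl⁻]/[HOCl] = 10^(pH − pKa) = 10^(7.28 − 7.43) = 0.7079; fraction as HOCl = 1/(1 + 0.7079) = 0.5855.
(a) Free chlorine required for 0.62 ppm HOCl: 0.62 / 0.5855 = 1.059 ppm.
(a) FC to add: 1.059 − 0.6 = 0.4589 mg/L as Cl₂.
(a) Cl₂ equivalent: 0.4589 mg/L × 946,250 L = 434.3 g.
(a) Product at 67.0% available Cl: 434.3 / 0.67 = 648.1 g.

(b) Hardness to add: (168 − 139) = 29 mg/L as CaCO₃ × 631,000 L = 18,300 g as CaCO₃.
(b) Moles of Ca²⁺ (1 mol Ca²⁺ ≡ 1 mol CaCO₃): 18,300 / 100.1 g/mol = 182.8 mol.
(b) Mass of CaCl₂: 182.8 × 111 = 20,290 g.

(a) 648 g; (b) 20.3 kg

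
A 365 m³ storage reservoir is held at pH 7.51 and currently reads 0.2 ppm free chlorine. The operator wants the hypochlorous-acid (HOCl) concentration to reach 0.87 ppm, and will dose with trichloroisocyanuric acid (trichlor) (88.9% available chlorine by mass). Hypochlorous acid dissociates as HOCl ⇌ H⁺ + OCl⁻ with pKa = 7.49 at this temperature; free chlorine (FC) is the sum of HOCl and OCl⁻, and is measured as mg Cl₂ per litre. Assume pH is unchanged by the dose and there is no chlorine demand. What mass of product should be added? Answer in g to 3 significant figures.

649 g

Volume: 365 m³ = 365,000 L.
[OCl⁻]/[HOCl] = 10^(pH − pKa) = 10^(7.51 − 7.49) = 1.047; fraction as HOCl = 1/(1 + 1.047) = 0.4885.
Free chlorine required for 0.87 ppm HOCl: 0.87 / 0.4885 = 1.781 ppm.
FC to add: 1.781 − 0.2 = 1.581 mg/L as Cl₂.
Cl₂ equivalent: 1.581 mg/L × 365,000 L = 577.1 g.
Product at 88.9% available Cl: 577.1 / 0.889 = 649.1 g.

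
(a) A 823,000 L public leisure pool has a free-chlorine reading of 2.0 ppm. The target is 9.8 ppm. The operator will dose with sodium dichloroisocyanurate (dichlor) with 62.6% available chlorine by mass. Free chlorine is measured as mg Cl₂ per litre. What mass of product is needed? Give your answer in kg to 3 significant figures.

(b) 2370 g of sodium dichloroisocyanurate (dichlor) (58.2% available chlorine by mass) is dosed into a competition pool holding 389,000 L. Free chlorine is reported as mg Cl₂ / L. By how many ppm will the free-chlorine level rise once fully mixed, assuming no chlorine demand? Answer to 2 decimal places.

(a) Chlorine deficit: 9.8 − 2.0 = 7.8 ppm = 7.8 mg/L as Cl₂.
(a) Cl₂ equivalent needed: 7.8 mg/L × 823,000 L = 6,419,000 mg = 6419 g.
(a) Product at 62.6% available chlorine: 6419 / 0.626 = 10,250 g.

(b) Available chlorine delivered: 2370 g × 0.582 = 1379 g as Cl₂.
(b) Concentration rise: 1379 g / 389,000 L = 3.546 mg/L = 3.55 ppm.

(a) 10.3 kg; (b) 3.55 ppm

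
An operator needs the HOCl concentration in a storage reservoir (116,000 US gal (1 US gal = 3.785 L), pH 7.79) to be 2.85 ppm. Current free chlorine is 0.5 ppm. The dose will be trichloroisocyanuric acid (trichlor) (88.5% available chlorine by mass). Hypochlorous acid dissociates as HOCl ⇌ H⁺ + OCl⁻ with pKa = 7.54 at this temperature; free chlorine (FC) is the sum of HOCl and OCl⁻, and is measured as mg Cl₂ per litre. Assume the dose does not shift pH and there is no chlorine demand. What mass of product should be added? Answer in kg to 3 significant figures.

Volume: 116,000 US gal × 3.785 L/gal = 439,060 L.
[OCl⁻]/[HOCl] = 10^(pH − pKa) = 10^(7.79 − 7.54) = 1.778; fraction as HOCl = 1/(1 + 1.778) = 0.3599.
Free chlorine required for 2.85 ppm HOCl: 2.85 / 0.3599 = 7.918 ppm.
FC to add: 7.918 − 0.5 = 7.418 mg/L as Cl₂.
Cl₂ equivalent: 7.418 mg/L × 439,060 L = 3257 g.
Product at 88.5% available Cl: 3257 / 0.885 = 3680 g.

3.68 kg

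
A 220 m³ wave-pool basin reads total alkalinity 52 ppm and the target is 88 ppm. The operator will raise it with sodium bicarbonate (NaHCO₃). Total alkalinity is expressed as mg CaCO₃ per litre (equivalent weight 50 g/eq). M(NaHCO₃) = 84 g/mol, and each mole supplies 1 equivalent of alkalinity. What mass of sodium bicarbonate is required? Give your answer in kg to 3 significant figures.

Volume: 220 m³ = 220,000 L.
Alkalinity to add: (88 − 52) = 36 mg/L as CaCO₃ × 220,000 L = 7920 g as CaCO₃.
Equivalents: 7920 g ÷ 50 g/eq = 158.4 eq.
NaHCO₃ supplies 1 eq per mole → 158.4 mol.
Mass: 158.4 mol × 84 g/mol = 13,310 g.

13.3 kg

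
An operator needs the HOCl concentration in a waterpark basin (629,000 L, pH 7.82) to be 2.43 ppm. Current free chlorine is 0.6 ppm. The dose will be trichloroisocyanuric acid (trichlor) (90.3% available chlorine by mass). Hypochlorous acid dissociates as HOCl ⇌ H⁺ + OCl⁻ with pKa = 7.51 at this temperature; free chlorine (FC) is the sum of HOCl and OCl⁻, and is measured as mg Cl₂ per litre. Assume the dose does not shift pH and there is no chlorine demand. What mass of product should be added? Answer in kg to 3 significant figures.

4.73 kg

[OCl⁻]/[HOCl] = 10^(pH − pKa) = 10^(7.82 − 7.51) = 2.042; fraction as HOCl = 1/(1 + 2.042) = 0.3288.
Free chlorine required for 2.43 ppm HOCl: 2.43 / 0.3288 = 7.391 ppm.
FC to add: 7.391 − 0.6 = 6.791 mg/L as Cl₂.
Cl₂ equivalent: 6.791 mg/L × 629,000 L = 4272 g.
Product at 90.3% available Cl: 4272 / 0.903 = 4731 g.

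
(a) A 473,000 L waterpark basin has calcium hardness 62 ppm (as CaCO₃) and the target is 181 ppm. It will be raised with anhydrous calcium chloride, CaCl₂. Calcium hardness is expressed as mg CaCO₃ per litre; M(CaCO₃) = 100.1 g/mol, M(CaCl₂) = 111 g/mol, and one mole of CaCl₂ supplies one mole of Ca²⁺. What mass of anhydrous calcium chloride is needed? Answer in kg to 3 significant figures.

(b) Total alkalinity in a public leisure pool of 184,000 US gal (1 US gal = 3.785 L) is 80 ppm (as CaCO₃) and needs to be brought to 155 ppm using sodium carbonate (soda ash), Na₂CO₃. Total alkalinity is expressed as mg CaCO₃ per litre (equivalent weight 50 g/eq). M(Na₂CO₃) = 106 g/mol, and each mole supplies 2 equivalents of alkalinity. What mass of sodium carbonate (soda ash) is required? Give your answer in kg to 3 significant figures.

(a) 62.4 kg; (b) 55.4 kg

(a) Hardness to add: (181 − 62) = 119 mg/L as CaCO₃ × 473,000 L = 56,290 g as CaCO₃.
(a) Moles of Ca²⁺ (1 mol Ca²⁺ ≡ 1 mol CaCO₃): 56,290 / 100.1 g/mol = 562.3 mol.
(a) Mass of CaCl₂: 562.3 × 111 = 62,420 g.

(b) Volume: 184,000 US gal × 3.785 L/gal = 696,440 L.
(b) Alkalinity to add: (155 − 80) = 75 mg/L as CaCO₃ × 696,440 L = 52,230 g as CaCO₃.
(b) Equivalents: 52,230 g ÷ 50 g/eq = 1045 eq.
(b) Each mole of Na₂CO₃ supplies 2 eq, so 1045 / 2 = 522.3 mol.
(b) Mass: 522.3 mol × 106 g/mol = 55,370 g.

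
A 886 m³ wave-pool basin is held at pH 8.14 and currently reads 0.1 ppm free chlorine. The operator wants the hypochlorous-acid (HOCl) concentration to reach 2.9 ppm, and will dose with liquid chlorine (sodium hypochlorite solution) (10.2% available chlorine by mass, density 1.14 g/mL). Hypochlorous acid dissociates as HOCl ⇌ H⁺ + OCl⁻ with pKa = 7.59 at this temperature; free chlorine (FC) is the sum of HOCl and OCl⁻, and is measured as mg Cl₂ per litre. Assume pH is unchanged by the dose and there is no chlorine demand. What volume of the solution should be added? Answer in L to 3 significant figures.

99.7 L

Volume: 886 m³ = 886,000 L.
[OCl⁻]/[HOCl] = 10^(pH − pKa) = 10^(8.14 − 7.59) = 3.548; fraction as HOCl = 1/(1 + 3.548) = 0.2199.
Free chlorine required for 2.9 ppm HOCl: 2.9 / 0.2199 = 13.19 ppm.
FC to add: 13.19 − 0.1 = 13.09 mg/L as Cl₂.
Cl₂ equivalent: 13.09 mg/L × 886,000 L = 11,600 g.
Product at 10.2% available Cl: 11,600 / 0.102 = 113,700 g.
Volume: 113,700 g ÷ 1.14 g/mL = 99,740 mL.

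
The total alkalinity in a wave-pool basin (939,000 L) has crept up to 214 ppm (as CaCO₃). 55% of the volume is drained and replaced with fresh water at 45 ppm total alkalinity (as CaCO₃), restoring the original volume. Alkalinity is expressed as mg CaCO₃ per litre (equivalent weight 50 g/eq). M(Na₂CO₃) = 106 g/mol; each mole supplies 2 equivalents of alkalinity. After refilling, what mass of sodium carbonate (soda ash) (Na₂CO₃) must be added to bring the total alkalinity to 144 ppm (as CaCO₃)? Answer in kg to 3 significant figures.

After draining 55% and refilling: 214 × 0.45 + 45 × 0.55 = 121.05 ppm.
Deficit to target: 144 − 121.05 = 22.95 mg/L.
As CaCO₃: 22.95 mg/L × 939,000 L = 21,550 g; ÷ 50 g/eq ÷ 2 = 215.5 mol Na₂CO₃.
Mass: 215.5 × 106 = 22,840 g.

22.8 kg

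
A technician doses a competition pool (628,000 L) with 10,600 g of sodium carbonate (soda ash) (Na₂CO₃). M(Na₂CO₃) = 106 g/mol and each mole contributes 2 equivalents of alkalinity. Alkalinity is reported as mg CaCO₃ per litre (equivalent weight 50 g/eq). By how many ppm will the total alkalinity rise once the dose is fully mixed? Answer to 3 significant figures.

Moles of Na₂CO₃: 10,600 g ÷ 106 g/mol = 100 mol → 200 eq of alkalinity.
As CaCO₃: 200 eq × 50 g/eq = 10,000 g.
Rise: 10,000 g / 628,000 L × 1000 = 15.92 mg/L.

15.9 ppm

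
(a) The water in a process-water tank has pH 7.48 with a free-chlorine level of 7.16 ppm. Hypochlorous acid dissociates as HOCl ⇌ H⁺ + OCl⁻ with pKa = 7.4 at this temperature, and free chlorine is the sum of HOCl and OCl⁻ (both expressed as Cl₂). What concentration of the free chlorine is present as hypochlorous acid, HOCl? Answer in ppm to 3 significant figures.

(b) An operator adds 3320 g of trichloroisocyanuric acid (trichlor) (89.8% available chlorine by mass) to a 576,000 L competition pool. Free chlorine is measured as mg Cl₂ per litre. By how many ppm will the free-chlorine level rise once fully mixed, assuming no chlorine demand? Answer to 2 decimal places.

(a) 3.25 ppm; (b) 5.18 ppm

(a) [OCl⁻]/[HOCl] = 10^(pH − pKa) = 10^(7.48 − 7.4) = 10^0.08 = 1.202.
(a) Fraction as HOCl = 1 / (1 + 1.202) = 0.4541.
(a) HOCl = 0.4541 × 7.16 ppm = 3.251 ppm.

(b) Available chlorine delivered: 3320 g × 0.898 = 2981 g as Cl₂.
(b) Concentration rise: 2981 g / 576,000 L = 5.176 mg/L = 5.18 ppm.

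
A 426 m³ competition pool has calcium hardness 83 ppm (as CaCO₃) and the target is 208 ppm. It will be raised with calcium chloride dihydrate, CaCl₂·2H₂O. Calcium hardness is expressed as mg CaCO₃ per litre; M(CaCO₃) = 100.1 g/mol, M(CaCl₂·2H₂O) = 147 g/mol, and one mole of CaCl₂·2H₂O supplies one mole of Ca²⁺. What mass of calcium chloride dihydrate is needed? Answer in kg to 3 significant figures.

78.2 kg

Volume: 426 m³ = 426,000 L.
Hardness to add: (208 − 83) = 125 mg/L as CaCO₃ × 426,000 L = 53,250 g as CaCO₃.
Moles of Ca²⁺ (1 mol Ca²⁺ ≡ 1 mol CaCO₃): 53,250 / 100.1 g/mol = 532 mol.
Mass of CaCl₂·2H₂O: 532 × 147 = 78,200 g.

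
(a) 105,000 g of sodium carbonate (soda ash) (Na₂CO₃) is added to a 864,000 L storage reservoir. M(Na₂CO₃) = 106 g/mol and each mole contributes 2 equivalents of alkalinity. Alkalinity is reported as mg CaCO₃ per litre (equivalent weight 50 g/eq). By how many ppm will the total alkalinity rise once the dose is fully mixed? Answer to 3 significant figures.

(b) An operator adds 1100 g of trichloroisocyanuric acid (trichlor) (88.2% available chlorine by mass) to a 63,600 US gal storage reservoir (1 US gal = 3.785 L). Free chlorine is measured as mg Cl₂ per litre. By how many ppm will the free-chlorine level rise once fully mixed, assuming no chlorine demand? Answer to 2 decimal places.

(a) 115 ppm; (b) 4.03 ppm

(a) Moles of Na₂CO₃: 105,000 g ÷ 106 g/mol = 990.6 mol → 1981 eq of alkalinity.
(a) As CaCO₃: 1981 eq × 50 g/eq = 99,060 g.
(a) Rise: 99,060 g / 864,000 L × 1000 = 114.6 mg/L.

(b) Volume: 63,600 US gal × 3.785 L/gal = 240,726 L.
(b) Available chlorine delivered: 1100 g × 0.882 = 970.2 g as Cl₂.
(b) Concentration rise: 970.2 g / 240,726 L = 4.03 mg/L = 4.03 ppm.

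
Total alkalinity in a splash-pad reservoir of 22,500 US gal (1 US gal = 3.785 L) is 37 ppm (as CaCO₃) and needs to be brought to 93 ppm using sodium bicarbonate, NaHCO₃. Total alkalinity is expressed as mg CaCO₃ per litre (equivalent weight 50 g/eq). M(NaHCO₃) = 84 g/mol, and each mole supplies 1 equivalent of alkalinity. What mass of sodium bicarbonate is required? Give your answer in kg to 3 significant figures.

8.01 kg

Volume: 22,500 US gal × 3.785 L/gal = 85,162 L.
Alkalinity to add: (93 − 37) = 56 mg/L as CaCO₃ × 85,162 L = 4769 g as CaCO₃.
Equivalents: 4769 g ÷ 50 g/eq = 95.38 eq.
NaHCO₃ supplies 1 eq per mole → 95.38 mol.
Mass: 95.38 mol × 84 g/mol = 8012 g.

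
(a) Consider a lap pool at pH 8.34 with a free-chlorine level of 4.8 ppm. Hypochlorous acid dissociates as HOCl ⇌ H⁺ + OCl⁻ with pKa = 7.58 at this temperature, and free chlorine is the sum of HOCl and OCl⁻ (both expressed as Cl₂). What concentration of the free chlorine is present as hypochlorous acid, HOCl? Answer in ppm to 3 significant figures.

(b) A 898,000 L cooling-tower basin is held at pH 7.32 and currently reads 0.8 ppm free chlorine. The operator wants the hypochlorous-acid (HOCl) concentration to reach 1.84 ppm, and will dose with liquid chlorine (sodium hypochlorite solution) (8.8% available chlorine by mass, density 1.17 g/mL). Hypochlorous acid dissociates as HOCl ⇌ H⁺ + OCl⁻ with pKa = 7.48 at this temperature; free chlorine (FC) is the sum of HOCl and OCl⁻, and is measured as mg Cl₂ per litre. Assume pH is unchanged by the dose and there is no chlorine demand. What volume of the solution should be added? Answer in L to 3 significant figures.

(a) 0.711 ppm; (b) 20.2 L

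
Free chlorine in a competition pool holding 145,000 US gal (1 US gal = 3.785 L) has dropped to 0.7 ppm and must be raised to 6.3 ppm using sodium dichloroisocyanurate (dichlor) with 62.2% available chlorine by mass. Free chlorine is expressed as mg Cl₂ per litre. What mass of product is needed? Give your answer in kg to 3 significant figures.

4.94 kg

Volume: 145,000 US gal × 3.785 L/gal = 548,825 L.
Chlorine deficit: 6.3 − 0.7 = 5.6 ppm = 5.6 mg/L as Cl₂.
Cl₂ equivalent needed: 5.6 mg/L × 548,825 L = 3,073,000 mg = 3073 g.
Product at 62.2% available chlorine: 3073 / 0.622 = 4941 g.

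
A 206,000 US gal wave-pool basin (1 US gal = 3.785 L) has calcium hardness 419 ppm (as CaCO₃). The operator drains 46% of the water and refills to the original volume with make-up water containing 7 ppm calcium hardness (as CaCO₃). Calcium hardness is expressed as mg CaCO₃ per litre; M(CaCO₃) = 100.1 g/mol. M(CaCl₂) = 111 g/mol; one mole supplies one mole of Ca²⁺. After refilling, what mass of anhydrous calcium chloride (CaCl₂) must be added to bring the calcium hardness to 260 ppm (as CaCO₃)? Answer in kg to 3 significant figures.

Volume: 206,000 US gal × 3.785 L/gal = 779,710 L.
After draining 46% and refilling: 419 × 0.54 + 7 × 0.46 = 229.48 ppm.
Deficit to target: 260 − 229.48 = 30.52 mg/L.
As CaCO₃: 30.52 mg/L × 779,710 L = 23,800 g; ÷ 100.1 = 237.7 mol Ca²⁺.
Mass: 237.7 × 111 = 26,390 g.

26.4 kg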